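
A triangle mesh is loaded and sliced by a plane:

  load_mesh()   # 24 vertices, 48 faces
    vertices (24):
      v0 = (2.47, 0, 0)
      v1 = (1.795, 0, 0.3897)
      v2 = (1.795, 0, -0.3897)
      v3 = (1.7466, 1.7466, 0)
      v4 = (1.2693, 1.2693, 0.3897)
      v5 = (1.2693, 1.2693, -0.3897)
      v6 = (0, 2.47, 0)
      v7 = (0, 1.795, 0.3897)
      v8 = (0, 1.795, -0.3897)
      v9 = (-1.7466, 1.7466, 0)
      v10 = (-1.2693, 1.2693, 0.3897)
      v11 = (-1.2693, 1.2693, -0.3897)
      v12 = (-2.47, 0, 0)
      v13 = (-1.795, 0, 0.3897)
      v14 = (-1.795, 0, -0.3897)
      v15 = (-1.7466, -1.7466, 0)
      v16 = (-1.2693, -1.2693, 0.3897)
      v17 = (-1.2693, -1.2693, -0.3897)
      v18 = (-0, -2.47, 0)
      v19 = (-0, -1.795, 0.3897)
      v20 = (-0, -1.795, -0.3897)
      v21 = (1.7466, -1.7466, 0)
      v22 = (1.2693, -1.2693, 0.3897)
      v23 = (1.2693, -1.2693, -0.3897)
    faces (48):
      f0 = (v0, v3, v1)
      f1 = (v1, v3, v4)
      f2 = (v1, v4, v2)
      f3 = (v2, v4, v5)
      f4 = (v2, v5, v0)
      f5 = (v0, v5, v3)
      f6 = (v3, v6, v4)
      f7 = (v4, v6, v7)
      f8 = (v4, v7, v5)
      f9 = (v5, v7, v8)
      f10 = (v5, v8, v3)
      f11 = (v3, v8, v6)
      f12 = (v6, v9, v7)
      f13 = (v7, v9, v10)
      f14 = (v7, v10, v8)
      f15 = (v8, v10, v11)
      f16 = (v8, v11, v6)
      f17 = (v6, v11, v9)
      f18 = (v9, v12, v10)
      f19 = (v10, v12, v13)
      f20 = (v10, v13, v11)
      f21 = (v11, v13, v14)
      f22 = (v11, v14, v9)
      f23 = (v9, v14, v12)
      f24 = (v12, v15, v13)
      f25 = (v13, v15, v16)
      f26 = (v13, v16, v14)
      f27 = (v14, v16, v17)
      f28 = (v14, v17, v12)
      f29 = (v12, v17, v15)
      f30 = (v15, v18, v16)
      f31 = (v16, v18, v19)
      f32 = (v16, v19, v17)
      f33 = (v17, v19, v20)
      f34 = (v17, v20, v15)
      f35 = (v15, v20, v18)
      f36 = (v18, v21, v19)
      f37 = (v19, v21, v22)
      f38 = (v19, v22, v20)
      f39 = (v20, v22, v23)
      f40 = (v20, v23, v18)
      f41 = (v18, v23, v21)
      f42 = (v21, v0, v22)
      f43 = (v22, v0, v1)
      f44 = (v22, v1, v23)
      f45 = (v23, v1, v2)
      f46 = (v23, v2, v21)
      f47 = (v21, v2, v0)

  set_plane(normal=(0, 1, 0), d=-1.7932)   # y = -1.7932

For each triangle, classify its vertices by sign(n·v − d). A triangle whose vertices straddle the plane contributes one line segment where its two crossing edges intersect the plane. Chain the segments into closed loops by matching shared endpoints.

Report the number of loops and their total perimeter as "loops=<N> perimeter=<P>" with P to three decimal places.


Straddling triangles (12 of 48):
  (v15,v18,v16) [+-+] → (-1.63409, -1.7932, 0)–(-0.715468, -1.7932, 0.219663)  len=0.9445
  (v16,v18,v19) [+--] → (-0.715468, -1.7932, 0.219663)–(-0.00434609, -1.7932, 0.3897)  len=0.7312
  (v16,v19,v17) [+-+] → (-0.00434609, -1.7932, 0.3897)–(-0.00434609, -1.7932, 0.387031)  len=0.0027
  (v17,v19,v20) [+--] → (-0.00434609, -1.7932, 0.387031)–(-0.00434609, -1.7932, -0.3897)  len=0.7767
  (v17,v20,v15) [+-+] → (-0.00434609, -1.7932, -0.3897)–(-0.0649562, -1.7932, -0.375207)  len=0.0623
  (v15,v20,v18) [+--] → (-0.0649562, -1.7932, -0.375207)–(-1.63409, -1.7932, 0)  len=1.6134
  (v18,v21,v19) [-+-] → (1.63409, -1.7932, 0)–(0.0649562, -1.7932, 0.375207)  len=1.6134
  (v19,v21,v22) [-++] → (0.0649562, -1.7932, 0.375207)–(0.00434609, -1.7932, 0.3897)  len=0.0623
  (v19,v22,v20) [-+-] → (0.00434609, -1.7932, 0.3897)–(0.00434609, -1.7932, -0.387031)  len=0.7767
  (v20,v22,v23) [-++] → (0.00434609, -1.7932, -0.387031)–(0.00434609, -1.7932, -0.3897)  len=0.0027
  (v20,v23,v18) [-+-] → (0.00434609, -1.7932, -0.3897)–(0.715468, -1.7932, -0.219663)  len=0.7312
  (v18,v23,v21) [-++] → (0.715468, -1.7932, -0.219663)–(1.63409, -1.7932, 0)  len=0.9445

Chained into 2 loop(s):
  loop 1: 6 segments, perimeter = 4.1308
  loop 2: 6 segments, perimeter = 4.1308
Total perimeter = 8.262

loops=2 perimeter=8.262


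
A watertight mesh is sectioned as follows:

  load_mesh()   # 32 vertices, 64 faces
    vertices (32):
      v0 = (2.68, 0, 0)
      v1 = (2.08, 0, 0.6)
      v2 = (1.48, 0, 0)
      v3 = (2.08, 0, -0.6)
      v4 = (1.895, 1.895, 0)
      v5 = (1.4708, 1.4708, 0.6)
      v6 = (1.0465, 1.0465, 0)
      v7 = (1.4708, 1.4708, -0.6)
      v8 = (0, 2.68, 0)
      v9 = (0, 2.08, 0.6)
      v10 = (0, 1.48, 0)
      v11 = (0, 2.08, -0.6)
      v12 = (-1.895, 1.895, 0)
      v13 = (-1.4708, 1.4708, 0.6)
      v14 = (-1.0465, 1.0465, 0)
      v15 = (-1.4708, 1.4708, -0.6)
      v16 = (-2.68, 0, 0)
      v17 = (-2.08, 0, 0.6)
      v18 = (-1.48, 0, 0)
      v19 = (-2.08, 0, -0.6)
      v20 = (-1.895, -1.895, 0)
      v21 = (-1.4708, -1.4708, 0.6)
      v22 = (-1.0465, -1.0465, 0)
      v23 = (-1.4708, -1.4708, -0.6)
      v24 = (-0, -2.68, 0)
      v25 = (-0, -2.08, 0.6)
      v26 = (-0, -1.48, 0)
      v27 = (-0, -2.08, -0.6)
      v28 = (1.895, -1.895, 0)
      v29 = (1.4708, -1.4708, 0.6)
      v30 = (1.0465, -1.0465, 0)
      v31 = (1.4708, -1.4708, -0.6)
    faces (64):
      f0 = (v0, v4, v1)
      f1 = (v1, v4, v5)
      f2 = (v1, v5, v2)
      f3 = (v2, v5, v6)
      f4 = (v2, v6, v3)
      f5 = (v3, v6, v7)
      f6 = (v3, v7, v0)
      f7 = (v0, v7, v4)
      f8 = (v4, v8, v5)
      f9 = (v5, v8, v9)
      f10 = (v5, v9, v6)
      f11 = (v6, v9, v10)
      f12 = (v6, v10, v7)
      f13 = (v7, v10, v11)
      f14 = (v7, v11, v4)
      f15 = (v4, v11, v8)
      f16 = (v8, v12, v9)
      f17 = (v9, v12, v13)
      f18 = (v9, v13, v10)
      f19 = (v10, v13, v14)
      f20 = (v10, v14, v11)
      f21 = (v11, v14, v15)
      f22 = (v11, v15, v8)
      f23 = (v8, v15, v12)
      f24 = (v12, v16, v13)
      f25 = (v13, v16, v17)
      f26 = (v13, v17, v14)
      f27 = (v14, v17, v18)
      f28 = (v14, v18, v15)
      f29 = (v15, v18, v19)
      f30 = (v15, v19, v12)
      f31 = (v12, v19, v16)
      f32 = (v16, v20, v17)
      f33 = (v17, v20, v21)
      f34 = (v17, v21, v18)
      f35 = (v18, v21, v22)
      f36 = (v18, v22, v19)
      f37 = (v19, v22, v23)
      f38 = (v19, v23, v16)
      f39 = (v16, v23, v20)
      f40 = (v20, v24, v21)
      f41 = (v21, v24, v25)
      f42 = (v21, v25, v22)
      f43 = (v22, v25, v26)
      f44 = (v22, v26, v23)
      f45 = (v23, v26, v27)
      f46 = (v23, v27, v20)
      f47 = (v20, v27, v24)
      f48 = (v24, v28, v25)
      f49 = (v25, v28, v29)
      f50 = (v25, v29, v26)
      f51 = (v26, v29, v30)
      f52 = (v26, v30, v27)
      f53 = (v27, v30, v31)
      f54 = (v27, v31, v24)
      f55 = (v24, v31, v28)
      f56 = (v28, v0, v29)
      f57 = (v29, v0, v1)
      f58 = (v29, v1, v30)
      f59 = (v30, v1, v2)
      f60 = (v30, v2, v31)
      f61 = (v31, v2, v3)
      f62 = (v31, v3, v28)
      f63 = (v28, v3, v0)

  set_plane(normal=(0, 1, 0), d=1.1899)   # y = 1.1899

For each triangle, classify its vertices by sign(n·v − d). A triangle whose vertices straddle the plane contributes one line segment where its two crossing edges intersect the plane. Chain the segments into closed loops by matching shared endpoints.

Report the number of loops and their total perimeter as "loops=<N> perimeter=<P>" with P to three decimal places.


loops=2 perimeter=7.761

Straddling triangles (20 of 64):
  (v0,v4,v1) [-+-] → (2.18709, 1.1899, 0)–(1.96384, 1.1899, 0.223251)  len=0.3157
  (v1,v4,v5) [-++] → (1.96384, 1.1899, 0.223251)–(1.58715, 1.1899, 0.6)  len=0.5328
  (v1,v5,v2) [-+-] → (1.58715, 1.1899, 0.6)–(1.47256, 1.1899, 0.485409)  len=0.1621
  (v2,v5,v6) [-+-] → (1.47256, 1.1899, 0.485409)–(1.1899, 1.1899, 0.202781)  len=0.3997
  (v3,v6,v7) [--+] → (1.1899, 1.1899, -0.202781)–(1.58715, 1.1899, -0.6)  len=0.5618
  (v3,v7,v0) [-+-] → (1.58715, 1.1899, -0.6)–(1.70174, 1.1899, -0.485409)  len=0.1621
  (v0,v7,v4) [-++] → (1.70174, 1.1899, -0.485409)–(2.18709, 1.1899, 0)  len=0.6864
  (v5,v9,v6) [++-] → (0.901296, 1.1899, 0.0832511)–(1.1899, 1.1899, 0.202781)  len=0.3124
  (v6,v9,v10) [-++] → (0.901296, 1.1899, 0.0832511)–(0.700322, 1.1899, 0)  len=0.2175
  (v6,v10,v7) [-++] → (0.700322, 1.1899, 0)–(1.1899, 1.1899, -0.202781)  len=0.5299
  (v10,v13,v14) [++-] → (-1.1899, 1.1899, 0.202781)–(-0.700322, 1.1899, 0)  len=0.5299
  (v10,v14,v11) [+-+] → (-0.700322, 1.1899, 0)–(-0.901296, 1.1899, -0.0832511)  len=0.2175
  (v11,v14,v15) [+-+] → (-0.901296, 1.1899, -0.0832511)–(-1.1899, 1.1899, -0.202781)  len=0.3124
  (v12,v16,v13) [+-+] → (-2.18709, 1.1899, 0)–(-1.70174, 1.1899, 0.485409)  len=0.6864
  (v13,v16,v17) [+--] → (-1.70174, 1.1899, 0.485409)–(-1.58715, 1.1899, 0.6)  len=0.1621
  (v13,v17,v14) [+--] → (-1.58715, 1.1899, 0.6)–(-1.1899, 1.1899, 0.202781)  len=0.5618
  (v14,v18,v15) [--+] → (-1.47256, 1.1899, -0.485409)–(-1.1899, 1.1899, -0.202781)  len=0.3997
  (v15,v18,v19) [+--] → (-1.47256, 1.1899, -0.485409)–(-1.58715, 1.1899, -0.6)  len=0.1621
  (v15,v19,v12) [+-+] → (-1.58715, 1.1899, -0.6)–(-1.96384, 1.1899, -0.223251)  len=0.5328
  (v12,v19,v16) [+--] → (-1.96384, 1.1899, -0.223251)–(-2.18709, 1.1899, 0)  len=0.3157

Chained into 2 loop(s):
  loop 1: 10 segments, perimeter = 3.8803
  loop 2: 10 segments, perimeter = 3.8803
Total perimeter = 7.761


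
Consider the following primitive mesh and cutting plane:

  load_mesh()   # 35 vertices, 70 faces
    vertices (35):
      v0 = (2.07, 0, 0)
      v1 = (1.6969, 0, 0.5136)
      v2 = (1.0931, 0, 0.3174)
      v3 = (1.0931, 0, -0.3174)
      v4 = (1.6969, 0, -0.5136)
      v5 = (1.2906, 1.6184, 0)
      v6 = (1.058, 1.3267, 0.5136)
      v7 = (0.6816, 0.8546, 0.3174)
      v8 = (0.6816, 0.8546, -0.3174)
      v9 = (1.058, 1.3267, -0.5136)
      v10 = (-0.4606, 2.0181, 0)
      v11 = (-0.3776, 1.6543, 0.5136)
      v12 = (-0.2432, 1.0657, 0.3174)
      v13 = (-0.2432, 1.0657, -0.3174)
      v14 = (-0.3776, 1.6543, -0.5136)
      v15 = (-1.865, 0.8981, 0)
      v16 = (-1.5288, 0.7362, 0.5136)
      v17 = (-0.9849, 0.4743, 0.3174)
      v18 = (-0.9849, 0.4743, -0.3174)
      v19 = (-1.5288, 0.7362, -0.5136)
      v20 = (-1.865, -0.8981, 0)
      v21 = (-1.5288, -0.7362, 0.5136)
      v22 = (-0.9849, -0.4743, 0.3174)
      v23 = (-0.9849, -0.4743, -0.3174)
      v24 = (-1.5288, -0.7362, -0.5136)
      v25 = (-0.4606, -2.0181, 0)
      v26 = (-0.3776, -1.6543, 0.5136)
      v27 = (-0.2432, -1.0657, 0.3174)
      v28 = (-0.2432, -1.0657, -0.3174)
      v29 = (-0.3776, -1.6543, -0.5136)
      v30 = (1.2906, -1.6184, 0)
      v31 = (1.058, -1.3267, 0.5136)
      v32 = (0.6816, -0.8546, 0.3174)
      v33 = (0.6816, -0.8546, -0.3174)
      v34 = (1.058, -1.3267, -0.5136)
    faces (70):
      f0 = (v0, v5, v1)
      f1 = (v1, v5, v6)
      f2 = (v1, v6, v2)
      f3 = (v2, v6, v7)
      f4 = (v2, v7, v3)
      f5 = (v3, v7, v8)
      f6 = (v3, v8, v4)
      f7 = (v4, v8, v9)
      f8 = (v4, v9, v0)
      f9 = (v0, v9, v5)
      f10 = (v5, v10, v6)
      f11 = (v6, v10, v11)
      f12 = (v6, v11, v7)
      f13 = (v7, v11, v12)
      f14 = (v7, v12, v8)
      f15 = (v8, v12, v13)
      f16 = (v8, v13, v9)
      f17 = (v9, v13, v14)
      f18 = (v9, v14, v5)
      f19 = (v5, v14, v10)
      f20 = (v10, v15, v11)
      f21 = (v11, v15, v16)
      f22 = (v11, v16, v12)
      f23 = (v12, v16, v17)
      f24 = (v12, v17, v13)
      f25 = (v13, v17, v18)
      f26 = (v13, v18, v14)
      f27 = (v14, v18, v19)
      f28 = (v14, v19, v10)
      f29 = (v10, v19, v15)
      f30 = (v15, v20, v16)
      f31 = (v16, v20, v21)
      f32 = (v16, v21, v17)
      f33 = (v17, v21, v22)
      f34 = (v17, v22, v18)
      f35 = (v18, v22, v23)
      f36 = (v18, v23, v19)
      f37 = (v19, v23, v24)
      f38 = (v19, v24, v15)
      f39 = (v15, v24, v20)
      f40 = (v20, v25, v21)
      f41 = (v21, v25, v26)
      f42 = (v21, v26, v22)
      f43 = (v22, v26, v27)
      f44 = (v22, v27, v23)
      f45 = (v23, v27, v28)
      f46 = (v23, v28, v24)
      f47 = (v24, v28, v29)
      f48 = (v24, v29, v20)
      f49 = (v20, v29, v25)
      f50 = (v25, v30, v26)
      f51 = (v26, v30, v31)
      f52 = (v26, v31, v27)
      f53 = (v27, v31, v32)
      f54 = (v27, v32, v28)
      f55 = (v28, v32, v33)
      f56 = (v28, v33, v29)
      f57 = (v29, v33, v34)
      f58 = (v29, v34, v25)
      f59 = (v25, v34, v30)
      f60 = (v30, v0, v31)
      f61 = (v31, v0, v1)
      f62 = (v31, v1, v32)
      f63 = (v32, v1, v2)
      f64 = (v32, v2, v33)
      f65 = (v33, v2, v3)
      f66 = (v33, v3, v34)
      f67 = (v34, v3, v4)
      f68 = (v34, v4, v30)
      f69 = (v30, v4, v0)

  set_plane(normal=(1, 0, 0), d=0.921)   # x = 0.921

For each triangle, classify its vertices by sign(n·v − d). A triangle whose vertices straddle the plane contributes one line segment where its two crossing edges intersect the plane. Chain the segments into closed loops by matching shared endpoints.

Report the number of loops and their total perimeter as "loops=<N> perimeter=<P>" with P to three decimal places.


loops=2 perimeter=7.834

Straddling triangles (24 of 70):
  (v2,v6,v7) [++-] → (0.921, 1.15487, 0.442188)–(0.921, 0.357416, 0.3174)  len=0.8072
  (v2,v7,v3) [+-+] → (0.921, 0.357416, 0.3174)–(0.921, 0.357416, -0.0519101)  len=0.3693
  (v3,v7,v8) [+--] → (0.921, 0.357416, -0.0519101)–(0.921, 0.357416, -0.3174)  len=0.2655
  (v3,v8,v4) [+-+] → (0.921, 0.357416, -0.3174)–(0.921, 0.653092, -0.363662)  len=0.2993
  (v4,v8,v9) [+-+] → (0.921, 0.653092, -0.363662)–(0.921, 1.15487, -0.442188)  len=0.5079
  (v5,v10,v6) [+-+] → (0.921, 1.70276, 0)–(0.921, 1.38907, 0.467266)  len=0.5628
  (v6,v10,v11) [+--] → (0.921, 1.38907, 0.467266)–(0.921, 1.35796, 0.5136)  len=0.0558
  (v6,v11,v7) [+--] → (0.921, 1.35796, 0.5136)–(0.921, 1.15487, 0.442188)  len=0.2153
  (v8,v13,v9) [--+] → (0.921, 1.29922, -0.492943)–(0.921, 1.15487, -0.442188)  len=0.1530
  (v9,v13,v14) [+--] → (0.921, 1.29922, -0.492943)–(0.921, 1.35796, -0.5136)  len=0.0623
  (v9,v14,v5) [+-+] → (0.921, 1.35796, -0.5136)–(0.921, 1.62635, -0.113791)  len=0.4815
  (v5,v14,v10) [+--] → (0.921, 1.62635, -0.113791)–(0.921, 1.70276, 0)  len=0.1371
  (v25,v30,v26) [-+-] → (0.921, -1.70276, 0)–(0.921, -1.62635, 0.113791)  len=0.1371
  (v26,v30,v31) [-++] → (0.921, -1.62635, 0.113791)–(0.921, -1.35796, 0.5136)  len=0.4815
  (v26,v31,v27) [-+-] → (0.921, -1.35796, 0.5136)–(0.921, -1.29922, 0.492943)  len=0.0623
  (v27,v31,v32) [-+-] → (0.921, -1.29922, 0.492943)–(0.921, -1.15487, 0.442188)  len=0.1530
  (v29,v33,v34) [--+] → (0.921, -1.15487, -0.442188)–(0.921, -1.35796, -0.5136)  len=0.2153
  (v29,v34,v25) [-+-] → (0.921, -1.35796, -0.5136)–(0.921, -1.38907, -0.467266)  len=0.0558
  (v25,v34,v30) [-++] → (0.921, -1.38907, -0.467266)–(0.921, -1.70276, 0)  len=0.5628
  (v31,v1,v32) [++-] → (0.921, -0.653092, 0.363662)–(0.921, -1.15487, 0.442188)  len=0.5079
  (v32,v1,v2) [-++] → (0.921, -0.653092, 0.363662)–(0.921, -0.357416, 0.3174)  len=0.2993
  (v32,v2,v33) [-+-] → (0.921, -0.357416, 0.3174)–(0.921, -0.357416, 0.0519101)  len=0.2655
  (v33,v2,v3) [-++] → (0.921, -0.357416, 0.0519101)–(0.921, -0.357416, -0.3174)  len=0.3693
  (v33,v3,v34) [-++] → (0.921, -0.357416, -0.3174)–(0.921, -1.15487, -0.442188)  len=0.8072

Chained into 2 loop(s):
  loop 1: 12 segments, perimeter = 3.9169
  loop 2: 12 segments, perimeter = 3.9169
Total perimeter = 7.834


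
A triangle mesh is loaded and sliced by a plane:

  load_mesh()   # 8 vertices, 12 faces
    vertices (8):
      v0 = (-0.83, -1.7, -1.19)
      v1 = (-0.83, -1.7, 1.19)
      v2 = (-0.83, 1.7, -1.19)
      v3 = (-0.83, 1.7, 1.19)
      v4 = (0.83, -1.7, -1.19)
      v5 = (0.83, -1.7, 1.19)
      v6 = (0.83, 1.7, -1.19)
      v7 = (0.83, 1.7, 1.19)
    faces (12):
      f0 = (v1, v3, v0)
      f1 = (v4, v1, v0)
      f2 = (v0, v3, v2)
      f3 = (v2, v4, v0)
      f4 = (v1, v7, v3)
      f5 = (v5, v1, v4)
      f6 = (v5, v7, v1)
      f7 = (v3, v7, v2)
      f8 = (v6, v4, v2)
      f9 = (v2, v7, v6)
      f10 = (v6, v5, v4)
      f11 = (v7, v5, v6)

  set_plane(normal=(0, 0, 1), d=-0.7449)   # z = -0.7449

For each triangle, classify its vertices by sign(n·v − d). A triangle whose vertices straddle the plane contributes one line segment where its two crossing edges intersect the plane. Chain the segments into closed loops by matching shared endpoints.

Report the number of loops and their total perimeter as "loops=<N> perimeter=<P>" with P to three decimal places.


Straddling triangles (8 of 12):
  (v1,v3,v0) [++-] → (-0.83, -1.06414, -0.7449)–(-0.83, -1.7, -0.7449)  len=0.6359
  (v4,v1,v0) [-+-] → (0.519552, -1.7, -0.7449)–(-0.83, -1.7, -0.7449)  len=1.3496
  (v0,v3,v2) [-+-] → (-0.83, -1.06414, -0.7449)–(-0.83, 1.7, -0.7449)  len=2.7641
  (v5,v1,v4) [++-] → (0.519552, -1.7, -0.7449)–(0.83, -1.7, -0.7449)  len=0.3104
  (v3,v7,v2) [++-] → (-0.519552, 1.7, -0.7449)–(-0.83, 1.7, -0.7449)  len=0.3104
  (v2,v7,v6) [-+-] → (-0.519552, 1.7, -0.7449)–(0.83, 1.7, -0.7449)  len=1.3496
  (v6,v5,v4) [-+-] → (0.83, 1.06414, -0.7449)–(0.83, -1.7, -0.7449)  len=2.7641
  (v7,v5,v6) [++-] → (0.83, 1.06414, -0.7449)–(0.83, 1.7, -0.7449)  len=0.6359

Chained into 1 loop(s):
  loop 1: 8 segments, perimeter = 10.1200
Total perimeter = 10.120

loops=1 perimeter=10.120


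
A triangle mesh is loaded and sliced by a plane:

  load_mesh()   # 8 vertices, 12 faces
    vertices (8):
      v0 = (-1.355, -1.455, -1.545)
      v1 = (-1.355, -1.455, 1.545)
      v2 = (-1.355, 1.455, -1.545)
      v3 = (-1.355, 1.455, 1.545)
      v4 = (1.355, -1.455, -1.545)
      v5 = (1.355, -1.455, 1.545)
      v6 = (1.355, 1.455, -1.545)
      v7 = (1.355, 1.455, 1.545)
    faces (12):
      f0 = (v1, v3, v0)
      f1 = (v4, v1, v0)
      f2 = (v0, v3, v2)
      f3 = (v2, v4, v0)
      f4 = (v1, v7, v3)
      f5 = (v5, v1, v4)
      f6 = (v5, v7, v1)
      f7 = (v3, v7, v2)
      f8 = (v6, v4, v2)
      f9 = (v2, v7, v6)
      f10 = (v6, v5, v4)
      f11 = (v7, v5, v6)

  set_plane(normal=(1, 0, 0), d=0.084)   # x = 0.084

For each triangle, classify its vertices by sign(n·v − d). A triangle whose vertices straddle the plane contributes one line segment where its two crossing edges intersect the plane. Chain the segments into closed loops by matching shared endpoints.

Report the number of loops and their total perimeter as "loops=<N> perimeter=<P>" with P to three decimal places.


loops=1 perimeter=12.000

Straddling triangles (8 of 12):
  (v4,v1,v0) [+--] → (0.084, -1.455, -0.0957786)–(0.084, -1.455, -1.545)  len=1.4492
  (v2,v4,v0) [-+-] → (0.084, -0.0901993, -1.545)–(0.084, -1.455, -1.545)  len=1.3648
  (v1,v7,v3) [-+-] → (0.084, 0.0901993, 1.545)–(0.084, 1.455, 1.545)  len=1.3648
  (v5,v1,v4) [+-+] → (0.084, -1.455, 1.545)–(0.084, -1.455, -0.0957786)  len=1.6408
  (v5,v7,v1) [++-] → (0.084, 0.0901993, 1.545)–(0.084, -1.455, 1.545)  len=1.5452
  (v3,v7,v2) [-+-] → (0.084, 1.455, 1.545)–(0.084, 1.455, 0.0957786)  len=1.4492
  (v6,v4,v2) [++-] → (0.084, -0.0901993, -1.545)–(0.084, 1.455, -1.545)  len=1.5452
  (v2,v7,v6) [-++] → (0.084, 1.455, 0.0957786)–(0.084, 1.455, -1.545)  len=1.6408

Chained into 1 loop(s):
  loop 1: 8 segments, perimeter = 12.0000
Total perimeter = 12.000


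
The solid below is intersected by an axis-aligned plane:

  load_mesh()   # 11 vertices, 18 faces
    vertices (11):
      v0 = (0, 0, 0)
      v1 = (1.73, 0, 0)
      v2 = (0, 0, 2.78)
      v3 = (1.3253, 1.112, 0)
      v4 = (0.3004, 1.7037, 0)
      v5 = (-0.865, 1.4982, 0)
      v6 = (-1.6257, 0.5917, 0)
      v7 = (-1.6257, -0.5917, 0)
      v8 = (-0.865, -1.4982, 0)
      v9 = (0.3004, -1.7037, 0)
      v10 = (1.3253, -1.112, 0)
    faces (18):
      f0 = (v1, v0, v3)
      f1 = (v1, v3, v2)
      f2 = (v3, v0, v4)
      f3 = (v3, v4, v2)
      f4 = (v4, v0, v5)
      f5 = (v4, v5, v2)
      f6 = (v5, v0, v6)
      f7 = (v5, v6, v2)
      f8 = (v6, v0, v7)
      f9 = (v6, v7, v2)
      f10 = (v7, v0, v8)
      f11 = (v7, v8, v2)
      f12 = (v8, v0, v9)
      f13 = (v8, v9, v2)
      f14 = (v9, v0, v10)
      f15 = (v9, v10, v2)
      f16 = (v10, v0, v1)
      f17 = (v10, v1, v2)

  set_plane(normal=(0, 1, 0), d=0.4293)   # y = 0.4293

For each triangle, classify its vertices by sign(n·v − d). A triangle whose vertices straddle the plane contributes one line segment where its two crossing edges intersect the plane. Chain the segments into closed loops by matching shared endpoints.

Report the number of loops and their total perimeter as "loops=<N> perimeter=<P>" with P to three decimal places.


Straddling triangles (10 of 18):
  (v1,v0,v3) [--+] → (0.511647, 0.4293, 0)–(1.57376, 0.4293, 0)  len=1.0621
  (v1,v3,v2) [-+-] → (1.57376, 0.4293, 0)–(0.511647, 0.4293, 1.70675)  len=2.0102
  (v3,v0,v4) [+-+] → (0.511647, 0.4293, 0)–(0.0756951, 0.4293, 0)  len=0.4360
  (v3,v4,v2) [++-] → (0.0756951, 0.4293, 2.07949)–(0.511647, 0.4293, 1.70675)  len=0.5736
  (v4,v0,v5) [+-+] → (0.0756951, 0.4293, 0)–(-0.24786, 0.4293, 0)  len=0.3236
  (v4,v5,v2) [++-] → (-0.24786, 0.4293, 1.98341)–(0.0756951, 0.4293, 2.07949)  len=0.3375
  (v5,v0,v6) [+-+] → (-0.24786, 0.4293, 0)–(-1.1795, 0.4293, 0)  len=0.9316
  (v5,v6,v2) [++-] → (-1.1795, 0.4293, 0.763008)–(-0.24786, 0.4293, 1.98341)  len=1.5354
  (v6,v0,v7) [+--] → (-1.1795, 0.4293, 0)–(-1.6257, 0.4293, 0)  len=0.4462
  (v6,v7,v2) [+--] → (-1.6257, 0.4293, 0)–(-1.1795, 0.4293, 0.763008)  len=0.8839

Chained into 1 loop(s):
  loop 1: 10 segments, perimeter = 8.5401
Total perimeter = 8.540

loops=1 perimeter=8.540


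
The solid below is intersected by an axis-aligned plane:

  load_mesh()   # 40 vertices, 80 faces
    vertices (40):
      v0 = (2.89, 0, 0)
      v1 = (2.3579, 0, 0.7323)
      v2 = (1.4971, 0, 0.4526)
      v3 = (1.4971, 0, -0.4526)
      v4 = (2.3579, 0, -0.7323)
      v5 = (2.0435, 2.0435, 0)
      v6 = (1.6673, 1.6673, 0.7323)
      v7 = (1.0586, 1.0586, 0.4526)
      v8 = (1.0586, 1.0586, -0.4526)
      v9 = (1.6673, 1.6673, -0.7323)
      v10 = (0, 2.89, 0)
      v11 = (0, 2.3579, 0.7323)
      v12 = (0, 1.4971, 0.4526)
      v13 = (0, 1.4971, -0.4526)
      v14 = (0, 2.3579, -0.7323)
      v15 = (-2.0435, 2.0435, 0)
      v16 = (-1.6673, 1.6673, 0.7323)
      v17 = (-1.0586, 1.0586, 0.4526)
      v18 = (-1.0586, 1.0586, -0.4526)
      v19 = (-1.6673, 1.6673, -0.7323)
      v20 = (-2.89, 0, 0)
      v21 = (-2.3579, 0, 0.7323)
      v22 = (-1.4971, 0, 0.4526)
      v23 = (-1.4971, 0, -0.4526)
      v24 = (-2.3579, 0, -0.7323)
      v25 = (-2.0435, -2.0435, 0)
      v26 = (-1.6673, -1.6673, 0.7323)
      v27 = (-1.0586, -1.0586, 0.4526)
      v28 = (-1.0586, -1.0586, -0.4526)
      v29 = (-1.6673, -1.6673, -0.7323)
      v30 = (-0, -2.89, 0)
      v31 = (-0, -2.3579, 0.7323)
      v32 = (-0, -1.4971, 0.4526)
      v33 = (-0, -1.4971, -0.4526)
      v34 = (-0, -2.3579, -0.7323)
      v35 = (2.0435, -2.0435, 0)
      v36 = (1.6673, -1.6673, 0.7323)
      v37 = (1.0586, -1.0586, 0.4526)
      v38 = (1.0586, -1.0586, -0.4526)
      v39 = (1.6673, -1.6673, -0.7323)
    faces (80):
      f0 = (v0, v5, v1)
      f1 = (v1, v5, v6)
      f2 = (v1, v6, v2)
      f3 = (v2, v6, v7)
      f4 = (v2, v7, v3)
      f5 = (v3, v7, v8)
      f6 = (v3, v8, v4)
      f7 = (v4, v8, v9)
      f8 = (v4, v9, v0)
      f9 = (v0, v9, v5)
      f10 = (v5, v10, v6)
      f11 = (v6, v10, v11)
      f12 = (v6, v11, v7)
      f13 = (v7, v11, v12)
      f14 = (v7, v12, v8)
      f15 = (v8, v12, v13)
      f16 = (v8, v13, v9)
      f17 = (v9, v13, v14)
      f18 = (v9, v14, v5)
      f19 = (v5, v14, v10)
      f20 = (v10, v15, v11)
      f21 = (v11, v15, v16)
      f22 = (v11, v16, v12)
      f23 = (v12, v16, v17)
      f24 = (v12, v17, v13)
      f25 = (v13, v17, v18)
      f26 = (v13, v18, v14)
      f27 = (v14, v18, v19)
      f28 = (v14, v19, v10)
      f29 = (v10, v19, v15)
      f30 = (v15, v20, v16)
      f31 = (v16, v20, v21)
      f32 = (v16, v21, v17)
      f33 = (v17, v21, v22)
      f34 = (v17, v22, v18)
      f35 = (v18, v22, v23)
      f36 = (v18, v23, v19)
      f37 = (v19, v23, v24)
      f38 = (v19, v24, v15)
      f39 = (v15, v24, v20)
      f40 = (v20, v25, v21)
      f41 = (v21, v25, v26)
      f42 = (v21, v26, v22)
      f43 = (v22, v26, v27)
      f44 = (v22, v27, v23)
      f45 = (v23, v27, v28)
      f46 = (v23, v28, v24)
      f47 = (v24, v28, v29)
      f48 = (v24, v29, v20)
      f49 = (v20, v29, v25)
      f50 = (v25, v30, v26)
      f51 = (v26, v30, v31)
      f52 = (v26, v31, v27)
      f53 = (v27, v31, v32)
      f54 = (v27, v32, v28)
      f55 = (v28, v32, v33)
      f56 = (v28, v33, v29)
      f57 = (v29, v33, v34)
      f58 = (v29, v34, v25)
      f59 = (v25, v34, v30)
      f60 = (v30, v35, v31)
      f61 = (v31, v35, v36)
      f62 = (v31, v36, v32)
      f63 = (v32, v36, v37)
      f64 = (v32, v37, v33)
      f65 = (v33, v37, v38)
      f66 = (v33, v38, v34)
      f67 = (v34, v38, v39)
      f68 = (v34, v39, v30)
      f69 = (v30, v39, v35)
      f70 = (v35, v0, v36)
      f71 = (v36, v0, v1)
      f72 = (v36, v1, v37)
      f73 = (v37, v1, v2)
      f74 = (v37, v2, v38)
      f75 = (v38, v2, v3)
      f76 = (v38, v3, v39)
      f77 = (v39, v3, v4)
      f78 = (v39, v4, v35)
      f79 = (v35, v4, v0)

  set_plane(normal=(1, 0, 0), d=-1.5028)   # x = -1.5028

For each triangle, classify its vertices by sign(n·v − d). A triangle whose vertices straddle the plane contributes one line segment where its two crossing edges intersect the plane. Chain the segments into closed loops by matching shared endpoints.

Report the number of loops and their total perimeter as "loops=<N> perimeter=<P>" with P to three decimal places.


Straddling triangles (22 of 80):
  (v10,v15,v11) [+-+] → (-1.5028, 2.26748, 0)–(-1.5028, 2.12669, 0.193763)  len=0.2395
  (v11,v15,v16) [+--] → (-1.5028, 2.12669, 0.193763)–(-1.5028, 1.73544, 0.7323)  len=0.6657
  (v11,v16,v12) [+-+] → (-1.5028, 1.73544, 0.7323)–(-1.5028, 1.65051, 0.704704)  len=0.0893
  (v12,v16,v17) [+-+] → (-1.5028, 1.65051, 0.704704)–(-1.5028, 1.5028, 0.656712)  len=0.1553
  (v14,v18,v19) [++-] → (-1.5028, 1.5028, -0.656712)–(-1.5028, 1.73544, -0.7323)  len=0.2446
  (v14,v19,v10) [+-+] → (-1.5028, 1.73544, -0.7323)–(-1.5028, 1.78793, -0.660049)  len=0.0893
  (v10,v19,v15) [+--] → (-1.5028, 1.78793, -0.660049)–(-1.5028, 2.26748, 0)  len=0.8159
  (v16,v21,v17) [--+] → (-1.5028, 0.69669, 0.548223)–(-1.5028, 1.5028, 0.656712)  len=0.8134
  (v17,v21,v22) [+-+] → (-1.5028, 0.69669, 0.548223)–(-1.5028, 0, 0.454452)  len=0.7030
  (v18,v23,v19) [++-] → (-1.5028, 0.0558379, -0.461967)–(-1.5028, 1.5028, -0.656712)  len=1.4600
  (v19,v23,v24) [-+-] → (-1.5028, 0.0558379, -0.461967)–(-1.5028, 0, -0.454452)  len=0.0563
  (v21,v26,v22) [--+] → (-1.5028, -0.0558379, 0.461967)–(-1.5028, 0, 0.454452)  len=0.0563
  (v22,v26,v27) [+-+] → (-1.5028, -0.0558379, 0.461967)–(-1.5028, -1.5028, 0.656712)  len=1.4600
  (v23,v28,v24) [++-] → (-1.5028, -0.69669, -0.548223)–(-1.5028, 0, -0.454452)  len=0.7030
  (v24,v28,v29) [-+-] → (-1.5028, -0.69669, -0.548223)–(-1.5028, -1.5028, -0.656712)  len=0.8134
  (v25,v30,v26) [-+-] → (-1.5028, -2.26748, 0)–(-1.5028, -1.78793, 0.660049)  len=0.8159
  (v26,v30,v31) [-++] → (-1.5028, -1.78793, 0.660049)–(-1.5028, -1.73544, 0.7323)  len=0.0893
  (v26,v31,v27) [-++] → (-1.5028, -1.73544, 0.7323)–(-1.5028, -1.5028, 0.656712)  len=0.2446
  (v28,v33,v29) [++-] → (-1.5028, -1.65051, -0.704704)–(-1.5028, -1.5028, -0.656712)  len=0.1553
  (v29,v33,v34) [-++] → (-1.5028, -1.65051, -0.704704)–(-1.5028, -1.73544, -0.7323)  len=0.0893
  (v29,v34,v25) [-+-] → (-1.5028, -1.73544, -0.7323)–(-1.5028, -2.12669, -0.193763)  len=0.6657
  (v25,v34,v30) [-++] → (-1.5028, -2.12669, -0.193763)–(-1.5028, -2.26748, 0)  len=0.2395

Chained into 1 loop(s):
  loop 1: 22 segments, perimeter = 10.6645
Total perimeter = 10.665

loops=1 perimeter=10.665


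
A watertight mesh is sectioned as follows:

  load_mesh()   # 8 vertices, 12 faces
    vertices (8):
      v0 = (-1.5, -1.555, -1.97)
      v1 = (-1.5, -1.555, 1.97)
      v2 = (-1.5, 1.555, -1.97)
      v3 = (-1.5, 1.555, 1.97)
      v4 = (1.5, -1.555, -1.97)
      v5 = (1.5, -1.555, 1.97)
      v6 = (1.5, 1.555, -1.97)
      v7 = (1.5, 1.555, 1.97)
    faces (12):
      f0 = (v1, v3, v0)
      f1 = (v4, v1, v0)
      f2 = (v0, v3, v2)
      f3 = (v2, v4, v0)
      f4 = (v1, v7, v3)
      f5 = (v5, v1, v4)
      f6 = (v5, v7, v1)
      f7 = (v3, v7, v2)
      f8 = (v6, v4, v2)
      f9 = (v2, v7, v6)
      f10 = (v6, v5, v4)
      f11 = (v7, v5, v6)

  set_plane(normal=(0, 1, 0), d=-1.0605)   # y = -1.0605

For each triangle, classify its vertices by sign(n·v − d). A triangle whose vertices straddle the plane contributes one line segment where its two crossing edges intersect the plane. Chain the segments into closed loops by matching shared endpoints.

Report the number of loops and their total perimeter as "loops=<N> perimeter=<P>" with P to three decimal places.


loops=1 perimeter=13.880

Straddling triangles (8 of 12):
  (v1,v3,v0) [-+-] → (-1.5, -1.0605, 1.97)–(-1.5, -1.0605, -1.34353)  len=3.3135
  (v0,v3,v2) [-++] → (-1.5, -1.0605, -1.34353)–(-1.5, -1.0605, -1.97)  len=0.6265
  (v2,v4,v0) [+--] → (1.02299, -1.0605, -1.97)–(-1.5, -1.0605, -1.97)  len=2.5230
  (v1,v7,v3) [-++] → (-1.02299, -1.0605, 1.97)–(-1.5, -1.0605, 1.97)  len=0.4770
  (v5,v7,v1) [-+-] → (1.5, -1.0605, 1.97)–(-1.02299, -1.0605, 1.97)  len=2.5230
  (v6,v4,v2) [+-+] → (1.5, -1.0605, -1.97)–(1.02299, -1.0605, -1.97)  len=0.4770
  (v6,v5,v4) [+--] → (1.5, -1.0605, 1.34353)–(1.5, -1.0605, -1.97)  len=3.3135
  (v7,v5,v6) [+-+] → (1.5, -1.0605, 1.97)–(1.5, -1.0605, 1.34353)  len=0.6265

Chained into 1 loop(s):
  loop 1: 8 segments, perimeter = 13.8800
Total perimeter = 13.880


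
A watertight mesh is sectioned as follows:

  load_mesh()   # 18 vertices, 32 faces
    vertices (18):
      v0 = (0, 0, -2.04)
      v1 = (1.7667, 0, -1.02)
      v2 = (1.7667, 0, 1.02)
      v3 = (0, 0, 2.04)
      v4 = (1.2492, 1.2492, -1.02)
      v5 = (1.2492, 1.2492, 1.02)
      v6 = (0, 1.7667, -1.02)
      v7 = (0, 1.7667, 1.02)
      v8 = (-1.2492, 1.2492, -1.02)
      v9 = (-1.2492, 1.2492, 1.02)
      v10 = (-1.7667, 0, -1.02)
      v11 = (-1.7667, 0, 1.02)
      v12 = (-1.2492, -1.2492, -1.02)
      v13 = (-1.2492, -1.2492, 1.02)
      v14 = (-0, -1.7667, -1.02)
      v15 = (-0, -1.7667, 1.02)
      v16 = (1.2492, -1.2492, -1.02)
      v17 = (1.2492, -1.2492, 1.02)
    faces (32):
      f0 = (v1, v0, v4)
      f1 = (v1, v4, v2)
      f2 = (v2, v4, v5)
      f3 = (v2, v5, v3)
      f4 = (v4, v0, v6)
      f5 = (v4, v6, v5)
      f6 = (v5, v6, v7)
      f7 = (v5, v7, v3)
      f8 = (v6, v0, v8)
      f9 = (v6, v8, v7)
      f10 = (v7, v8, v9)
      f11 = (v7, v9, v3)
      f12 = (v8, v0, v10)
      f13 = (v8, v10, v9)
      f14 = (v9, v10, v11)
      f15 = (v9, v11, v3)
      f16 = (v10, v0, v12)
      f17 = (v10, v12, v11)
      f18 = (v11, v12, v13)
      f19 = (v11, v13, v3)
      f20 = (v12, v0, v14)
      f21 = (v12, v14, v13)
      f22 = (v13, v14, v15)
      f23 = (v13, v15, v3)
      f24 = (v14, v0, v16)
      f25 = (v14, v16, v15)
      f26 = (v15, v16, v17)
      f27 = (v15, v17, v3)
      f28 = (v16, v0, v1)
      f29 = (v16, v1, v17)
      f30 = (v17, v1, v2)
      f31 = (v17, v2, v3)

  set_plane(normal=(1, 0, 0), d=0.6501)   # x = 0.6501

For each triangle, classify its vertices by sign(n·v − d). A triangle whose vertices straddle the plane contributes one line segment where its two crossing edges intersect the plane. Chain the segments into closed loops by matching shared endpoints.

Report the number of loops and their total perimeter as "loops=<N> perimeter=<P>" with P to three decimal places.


Straddling triangles (12 of 32):
  (v1,v0,v4) [+-+] → (0.6501, 0, -1.66467)–(0.6501, 0.6501, -1.50918)  len=0.6684
  (v2,v5,v3) [++-] → (0.6501, 0.6501, 1.50918)–(0.6501, 0, 1.66467)  len=0.6684
  (v4,v0,v6) [+--] → (0.6501, 0.6501, -1.50918)–(0.6501, 1.49739, -1.02)  len=0.9784
  (v4,v6,v5) [+-+] → (0.6501, 1.49739, -1.02)–(0.6501, 1.49739, 0.0416427)  len=1.0616
  (v5,v6,v7) [+--] → (0.6501, 1.49739, 0.0416427)–(0.6501, 1.49739, 1.02)  len=0.9784
  (v5,v7,v3) [+--] → (0.6501, 1.49739, 1.02)–(0.6501, 0.6501, 1.50918)  len=0.9784
  (v14,v0,v16) [--+] → (0.6501, -0.6501, -1.50918)–(0.6501, -1.49739, -1.02)  len=0.9784
  (v14,v16,v15) [-+-] → (0.6501, -1.49739, -1.02)–(0.6501, -1.49739, -0.0416427)  len=0.9784
  (v15,v16,v17) [-++] → (0.6501, -1.49739, -0.0416427)–(0.6501, -1.49739, 1.02)  len=1.0616
  (v15,v17,v3) [-+-] → (0.6501, -1.49739, 1.02)–(0.6501, -0.6501, 1.50918)  len=0.9784
  (v16,v0,v1) [+-+] → (0.6501, -0.6501, -1.50918)–(0.6501, 0, -1.66467)  len=0.6684
  (v17,v2,v3) [++-] → (0.6501, 0, 1.66467)–(0.6501, -0.6501, 1.50918)  len=0.6684

Chained into 1 loop(s):
  loop 1: 12 segments, perimeter = 10.6672
Total perimeter = 10.667

loops=1 perimeter=10.667


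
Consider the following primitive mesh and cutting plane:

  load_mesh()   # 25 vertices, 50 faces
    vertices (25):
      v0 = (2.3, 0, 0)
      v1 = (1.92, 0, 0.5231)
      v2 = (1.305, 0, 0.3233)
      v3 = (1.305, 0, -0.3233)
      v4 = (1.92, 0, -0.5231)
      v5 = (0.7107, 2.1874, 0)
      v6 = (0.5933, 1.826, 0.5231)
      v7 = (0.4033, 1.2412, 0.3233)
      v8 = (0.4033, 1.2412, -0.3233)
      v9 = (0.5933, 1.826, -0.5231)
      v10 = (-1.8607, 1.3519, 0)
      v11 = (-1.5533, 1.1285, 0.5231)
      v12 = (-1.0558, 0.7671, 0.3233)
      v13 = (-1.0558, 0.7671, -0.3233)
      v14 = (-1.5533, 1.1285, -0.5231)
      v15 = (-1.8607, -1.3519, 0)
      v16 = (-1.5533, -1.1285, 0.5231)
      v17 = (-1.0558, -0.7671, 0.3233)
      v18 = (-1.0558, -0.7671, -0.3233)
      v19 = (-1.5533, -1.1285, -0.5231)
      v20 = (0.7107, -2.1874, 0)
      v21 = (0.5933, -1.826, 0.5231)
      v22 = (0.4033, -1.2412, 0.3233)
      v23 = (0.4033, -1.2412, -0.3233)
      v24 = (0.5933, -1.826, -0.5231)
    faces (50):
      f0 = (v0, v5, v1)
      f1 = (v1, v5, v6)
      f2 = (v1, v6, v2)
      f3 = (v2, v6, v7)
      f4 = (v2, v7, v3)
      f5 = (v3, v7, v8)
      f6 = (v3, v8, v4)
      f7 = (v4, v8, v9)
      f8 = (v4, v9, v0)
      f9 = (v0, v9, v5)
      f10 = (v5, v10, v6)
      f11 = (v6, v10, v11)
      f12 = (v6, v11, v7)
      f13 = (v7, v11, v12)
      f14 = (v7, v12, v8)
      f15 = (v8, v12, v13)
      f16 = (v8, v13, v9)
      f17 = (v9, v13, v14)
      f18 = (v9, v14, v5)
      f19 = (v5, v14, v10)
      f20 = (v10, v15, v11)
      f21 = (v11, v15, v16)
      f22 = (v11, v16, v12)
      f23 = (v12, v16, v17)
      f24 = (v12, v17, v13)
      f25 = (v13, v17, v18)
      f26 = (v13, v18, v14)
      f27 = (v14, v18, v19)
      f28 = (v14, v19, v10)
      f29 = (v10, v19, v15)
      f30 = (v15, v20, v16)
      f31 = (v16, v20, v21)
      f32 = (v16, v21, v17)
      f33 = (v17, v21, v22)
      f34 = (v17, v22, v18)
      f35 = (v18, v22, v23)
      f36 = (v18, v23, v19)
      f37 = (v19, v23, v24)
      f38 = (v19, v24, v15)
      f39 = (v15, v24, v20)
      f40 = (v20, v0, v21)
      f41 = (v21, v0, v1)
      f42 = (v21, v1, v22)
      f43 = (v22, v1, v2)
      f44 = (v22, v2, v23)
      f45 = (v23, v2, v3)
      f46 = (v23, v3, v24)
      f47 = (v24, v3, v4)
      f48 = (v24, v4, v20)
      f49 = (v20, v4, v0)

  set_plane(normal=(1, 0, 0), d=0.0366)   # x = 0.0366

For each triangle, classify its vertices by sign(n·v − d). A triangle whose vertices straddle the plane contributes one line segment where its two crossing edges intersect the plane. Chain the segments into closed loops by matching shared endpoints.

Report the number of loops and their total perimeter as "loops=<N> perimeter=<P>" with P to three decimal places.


loops=2 perimeter=5.993

Straddling triangles (20 of 50):
  (v5,v10,v6) [+-+] → (0.0366, 1.96837, 0)–(0.0366, 1.71845, 0.404433)  len=0.4754
  (v6,v10,v11) [+--] → (0.0366, 1.71845, 0.404433)–(0.0366, 1.64511, 0.5231)  len=0.1395
  (v6,v11,v7) [+-+] → (0.0366, 1.64511, 0.5231)–(0.0366, 1.22008, 0.360746)  len=0.4550
  (v7,v11,v12) [+--] → (0.0366, 1.22008, 0.360746)–(0.0366, 1.12205, 0.3233)  len=0.1049
  (v7,v12,v8) [+-+] → (0.0366, 1.12205, 0.3233)–(0.0366, 1.12205, -0.160797)  len=0.4841
  (v8,v12,v13) [+--] → (0.0366, 1.12205, -0.160797)–(0.0366, 1.12205, -0.3233)  len=0.1625
  (v8,v13,v9) [+-+] → (0.0366, 1.12205, -0.3233)–(0.0366, 1.46854, -0.455652)  len=0.3709
  (v9,v13,v14) [+--] → (0.0366, 1.46854, -0.455652)–(0.0366, 1.64511, -0.5231)  len=0.1890
  (v9,v14,v5) [+-+] → (0.0366, 1.64511, -0.5231)–(0.0366, 1.87212, -0.155752)  len=0.4318
  (v5,v14,v10) [+--] → (0.0366, 1.87212, -0.155752)–(0.0366, 1.96837, 0)  len=0.1831
  (v15,v20,v16) [-+-] → (0.0366, -1.96837, 0)–(0.0366, -1.87212, 0.155752)  len=0.1831
  (v16,v20,v21) [-++] → (0.0366, -1.87212, 0.155752)–(0.0366, -1.64511, 0.5231)  len=0.4318
  (v16,v21,v17) [-+-] → (0.0366, -1.64511, 0.5231)–(0.0366, -1.46854, 0.455652)  len=0.1890
  (v17,v21,v22) [-++] → (0.0366, -1.46854, 0.455652)–(0.0366, -1.12205, 0.3233)  len=0.3709
  (v17,v22,v18) [-+-] → (0.0366, -1.12205, 0.3233)–(0.0366, -1.12205, 0.160797)  len=0.1625
  (v18,v22,v23) [-++] → (0.0366, -1.12205, 0.160797)–(0.0366, -1.12205, -0.3233)  len=0.4841
  (v18,v23,v19) [-+-] → (0.0366, -1.12205, -0.3233)–(0.0366, -1.22008, -0.360746)  len=0.1049
  (v19,v23,v24) [-++] → (0.0366, -1.22008, -0.360746)–(0.0366, -1.64511, -0.5231)  len=0.4550
  (v19,v24,v15) [-+-] → (0.0366, -1.64511, -0.5231)–(0.0366, -1.71845, -0.404433)  len=0.1395
  (v15,v24,v20) [-++] → (0.0366, -1.71845, -0.404433)–(0.0366, -1.96837, 0)  len=0.4754

Chained into 2 loop(s):
  loop 1: 10 segments, perimeter = 2.9963
  loop 2: 10 segments, perimeter = 2.9963
Total perimeter = 5.993


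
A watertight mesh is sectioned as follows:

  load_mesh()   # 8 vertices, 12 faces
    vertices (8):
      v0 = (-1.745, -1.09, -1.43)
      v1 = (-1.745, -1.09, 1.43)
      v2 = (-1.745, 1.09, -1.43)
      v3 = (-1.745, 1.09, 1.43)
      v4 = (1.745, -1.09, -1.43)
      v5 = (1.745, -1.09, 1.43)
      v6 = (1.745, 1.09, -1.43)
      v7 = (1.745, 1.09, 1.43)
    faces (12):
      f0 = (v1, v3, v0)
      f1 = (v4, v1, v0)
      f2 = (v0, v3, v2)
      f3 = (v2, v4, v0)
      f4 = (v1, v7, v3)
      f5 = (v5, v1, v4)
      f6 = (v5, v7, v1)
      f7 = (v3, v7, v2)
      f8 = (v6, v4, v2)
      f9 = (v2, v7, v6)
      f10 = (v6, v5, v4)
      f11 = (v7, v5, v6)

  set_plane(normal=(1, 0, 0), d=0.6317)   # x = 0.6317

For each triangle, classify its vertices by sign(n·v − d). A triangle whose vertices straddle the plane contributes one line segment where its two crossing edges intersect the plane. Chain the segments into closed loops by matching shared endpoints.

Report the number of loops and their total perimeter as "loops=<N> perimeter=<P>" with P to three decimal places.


Straddling triangles (8 of 12):
  (v4,v1,v0) [+--] → (0.6317, -1.09, -0.517668)–(0.6317, -1.09, -1.43)  len=0.9123
  (v2,v4,v0) [-+-] → (0.6317, -0.394586, -1.43)–(0.6317, -1.09, -1.43)  len=0.6954
  (v1,v7,v3) [-+-] → (0.6317, 0.394586, 1.43)–(0.6317, 1.09, 1.43)  len=0.6954
  (v5,v1,v4) [+-+] → (0.6317, -1.09, 1.43)–(0.6317, -1.09, -0.517668)  len=1.9477
  (v5,v7,v1) [++-] → (0.6317, 0.394586, 1.43)–(0.6317, -1.09, 1.43)  len=1.4846
  (v3,v7,v2) [-+-] → (0.6317, 1.09, 1.43)–(0.6317, 1.09, 0.517668)  len=0.9123
  (v6,v4,v2) [++-] → (0.6317, -0.394586, -1.43)–(0.6317, 1.09, -1.43)  len=1.4846
  (v2,v7,v6) [-++] → (0.6317, 1.09, 0.517668)–(0.6317, 1.09, -1.43)  len=1.9477

Chained into 1 loop(s):
  loop 1: 8 segments, perimeter = 10.0800
Total perimeter = 10.080

loops=1 perimeter=10.080


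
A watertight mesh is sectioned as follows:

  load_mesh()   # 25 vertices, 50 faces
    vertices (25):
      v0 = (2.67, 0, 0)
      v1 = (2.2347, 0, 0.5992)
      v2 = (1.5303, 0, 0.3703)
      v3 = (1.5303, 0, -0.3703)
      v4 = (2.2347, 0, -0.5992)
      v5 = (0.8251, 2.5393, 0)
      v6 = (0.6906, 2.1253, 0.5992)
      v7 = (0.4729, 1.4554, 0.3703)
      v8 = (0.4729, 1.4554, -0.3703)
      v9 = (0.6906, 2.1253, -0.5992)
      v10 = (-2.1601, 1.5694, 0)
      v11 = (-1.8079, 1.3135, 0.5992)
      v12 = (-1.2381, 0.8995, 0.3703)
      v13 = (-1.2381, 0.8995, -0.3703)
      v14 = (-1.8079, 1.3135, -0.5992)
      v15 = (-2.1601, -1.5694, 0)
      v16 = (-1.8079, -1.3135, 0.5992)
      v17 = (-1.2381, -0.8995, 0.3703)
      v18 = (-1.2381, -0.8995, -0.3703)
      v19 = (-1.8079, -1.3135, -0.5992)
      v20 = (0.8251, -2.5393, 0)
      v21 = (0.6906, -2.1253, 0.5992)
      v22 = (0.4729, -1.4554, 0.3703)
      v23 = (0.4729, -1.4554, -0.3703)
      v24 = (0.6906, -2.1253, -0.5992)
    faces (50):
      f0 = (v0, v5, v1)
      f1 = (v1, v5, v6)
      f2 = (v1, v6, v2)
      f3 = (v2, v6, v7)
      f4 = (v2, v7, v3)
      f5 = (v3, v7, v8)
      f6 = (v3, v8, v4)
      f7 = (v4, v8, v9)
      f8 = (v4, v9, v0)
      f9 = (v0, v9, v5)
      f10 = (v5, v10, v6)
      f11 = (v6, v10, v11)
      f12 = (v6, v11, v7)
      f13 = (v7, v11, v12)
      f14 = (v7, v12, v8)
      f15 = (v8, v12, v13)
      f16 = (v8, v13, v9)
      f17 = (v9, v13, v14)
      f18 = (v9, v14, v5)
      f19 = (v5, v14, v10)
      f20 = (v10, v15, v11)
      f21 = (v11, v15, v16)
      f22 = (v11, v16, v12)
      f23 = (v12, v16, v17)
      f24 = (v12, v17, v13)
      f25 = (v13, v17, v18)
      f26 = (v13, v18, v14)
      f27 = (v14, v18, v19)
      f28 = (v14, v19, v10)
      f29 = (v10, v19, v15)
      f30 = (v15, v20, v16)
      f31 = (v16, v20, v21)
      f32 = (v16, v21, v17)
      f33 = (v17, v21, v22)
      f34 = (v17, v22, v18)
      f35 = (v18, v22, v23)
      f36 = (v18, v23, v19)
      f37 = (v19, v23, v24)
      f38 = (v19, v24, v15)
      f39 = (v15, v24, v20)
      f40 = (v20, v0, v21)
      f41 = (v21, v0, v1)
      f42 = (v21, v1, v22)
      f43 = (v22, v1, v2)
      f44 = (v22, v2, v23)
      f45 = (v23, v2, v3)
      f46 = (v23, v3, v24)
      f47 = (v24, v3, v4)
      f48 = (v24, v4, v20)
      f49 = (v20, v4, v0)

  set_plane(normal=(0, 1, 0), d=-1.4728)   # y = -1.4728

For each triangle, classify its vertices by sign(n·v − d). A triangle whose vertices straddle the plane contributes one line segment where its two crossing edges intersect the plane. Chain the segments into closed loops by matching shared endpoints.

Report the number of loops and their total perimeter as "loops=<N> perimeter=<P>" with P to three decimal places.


Straddling triangles (16 of 50):
  (v10,v15,v11) [+-+] → (-2.1601, -1.4728, 0)–(-2.1483, -1.4728, 0.0200779)  len=0.0233
  (v11,v15,v16) [+-+] → (-2.1483, -1.4728, 0.0200779)–(-2.02715, -1.4728, 0.226193)  len=0.2391
  (v10,v19,v15) [++-] → (-2.02715, -1.4728, -0.226193)–(-2.1601, -1.4728, 0)  len=0.2624
  (v15,v20,v16) [--+] → (-1.46573, -1.4728, 0.52133)–(-2.02715, -1.4728, 0.226193)  len=0.6343
  (v16,v20,v21) [+--] → (-1.46573, -1.4728, 0.52133)–(-1.31762, -1.4728, 0.5992)  len=0.1673
  (v16,v21,v17) [+-+] → (-1.31762, -1.4728, 0.5992)–(-0.336057, -1.4728, 0.477355)  len=0.9891
  (v17,v21,v22) [+-+] → (-0.336057, -1.4728, 0.477355)–(0.478555, -1.4728, 0.376245)  len=0.8209
  (v19,v23,v24) [++-] → (0.478555, -1.4728, -0.376245)–(-1.31762, -1.4728, -0.5992)  len=1.8100
  (v19,v24,v15) [+--] → (-1.31762, -1.4728, -0.5992)–(-2.02715, -1.4728, -0.226193)  len=0.8016
  (v20,v0,v21) [-+-] → (1.59995, -1.4728, 0)–(1.29831, -1.4728, 0.415236)  len=0.5132
  (v21,v0,v1) [-++] → (1.29831, -1.4728, 0.415236)–(1.16466, -1.4728, 0.5992)  len=0.2274
  (v21,v1,v22) [-++] → (1.16466, -1.4728, 0.5992)–(0.478555, -1.4728, 0.376245)  len=0.7214
  (v23,v3,v24) [++-] → (0.948401, -1.4728, -0.528924)–(0.478555, -1.4728, -0.376245)  len=0.4940
  (v24,v3,v4) [-++] → (0.948401, -1.4728, -0.528924)–(1.16466, -1.4728, -0.5992)  len=0.2274
  (v24,v4,v20) [-+-] → (1.16466, -1.4728, -0.5992)–(1.41713, -1.4728, -0.251663)  len=0.4296
  (v20,v4,v0) [-++] → (1.41713, -1.4728, -0.251663)–(1.59995, -1.4728, 0)  len=0.3111

Chained into 1 loop(s):
  loop 1: 16 segments, perimeter = 8.6720
Total perimeter = 8.672

loops=1 perimeter=8.672
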